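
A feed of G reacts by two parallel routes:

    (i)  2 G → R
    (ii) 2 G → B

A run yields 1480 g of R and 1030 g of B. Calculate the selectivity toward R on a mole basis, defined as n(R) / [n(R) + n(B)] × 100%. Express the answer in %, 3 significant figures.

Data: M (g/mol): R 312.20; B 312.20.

n(R) = 1480 / 312.20 = 4.741 mol
n(B) = 1030 / 312.20 = 3.299 mol
selectivity = 4.741/(4.741+3.299) × 100 = 58.97 %

59.0 %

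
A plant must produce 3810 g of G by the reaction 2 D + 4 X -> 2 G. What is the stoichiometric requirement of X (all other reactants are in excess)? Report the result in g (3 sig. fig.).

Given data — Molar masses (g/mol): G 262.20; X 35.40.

1030 g

n(G) = 3810 / 262.20 = 14.53 mol
n(X) = (4/2) × 14.53 = 29.06 mol
mass = 29.06 × 35.40 = 1029 g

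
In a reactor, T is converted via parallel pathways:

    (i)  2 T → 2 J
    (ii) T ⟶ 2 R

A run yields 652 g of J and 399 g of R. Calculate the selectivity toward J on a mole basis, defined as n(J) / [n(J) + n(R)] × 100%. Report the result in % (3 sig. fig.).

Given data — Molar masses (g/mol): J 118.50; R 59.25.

n(J) = 652 / 118.50 = 5.502 mol
n(R) = 399 / 59.25 = 6.734 mol
selectivity = 5.502/(5.502+6.734) × 100 = 44.97 %

45.0 %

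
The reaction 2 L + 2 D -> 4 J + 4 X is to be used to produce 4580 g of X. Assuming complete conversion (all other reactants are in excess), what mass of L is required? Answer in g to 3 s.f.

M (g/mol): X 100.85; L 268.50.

n(X) = 4580 / 100.85 = 45.41 mol
n(L) = (2/4) × 45.41 = 22.71 mol
mass = 22.71 × 268.50 = 6098 g

6100 g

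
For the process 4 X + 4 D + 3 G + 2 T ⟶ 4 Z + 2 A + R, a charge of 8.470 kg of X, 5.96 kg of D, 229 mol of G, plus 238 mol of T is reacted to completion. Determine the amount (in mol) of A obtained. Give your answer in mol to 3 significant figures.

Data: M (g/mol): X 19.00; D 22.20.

n(X) = 8.470×1000 / 19.00 = 445.8 mol
n(D) = 5.960×1000 / 22.20 = 268.5 mol
n(G) = 229.0 mol
n(T) = 238.0 mol
n/ν → X: 111.5, D: 67.13, G: 76.33, T: 119.0; D is limiting.
n(A) = (2/4) × 268.5 = 134.3 mol

134 mol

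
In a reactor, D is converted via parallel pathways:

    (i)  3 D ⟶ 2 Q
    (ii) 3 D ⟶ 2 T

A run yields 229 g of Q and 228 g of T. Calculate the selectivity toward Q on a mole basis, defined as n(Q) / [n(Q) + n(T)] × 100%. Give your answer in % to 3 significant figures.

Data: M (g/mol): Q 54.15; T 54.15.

50.1 %

n(Q) = 229 / 54.15 = 4.229 mol
n(T) = 228 / 54.15 = 4.211 mol
selectivity = 4.229/(4.229+4.211) × 100 = 50.11 %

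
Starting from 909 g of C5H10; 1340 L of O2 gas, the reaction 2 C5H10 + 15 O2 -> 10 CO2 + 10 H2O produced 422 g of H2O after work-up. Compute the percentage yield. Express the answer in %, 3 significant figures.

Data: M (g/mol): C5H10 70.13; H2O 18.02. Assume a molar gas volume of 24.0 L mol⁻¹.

62.9 %

n(C5H10) = 909.0 / 70.13 = 12.96 mol
n(O2) = 1340 / 24.0 = 55.83 mol
n/ν for C5H10 = 12.96/2 = 6.480
n/ν for O2 = 55.83/15 = 3.722
Smallest n/ν is O2 → limiting reagent.
theoretical n(H2O) = (10/15) × 55.83 = 37.22 mol → 670.7 g
% yield = 422 / 670.7 × 100 = 62.92 %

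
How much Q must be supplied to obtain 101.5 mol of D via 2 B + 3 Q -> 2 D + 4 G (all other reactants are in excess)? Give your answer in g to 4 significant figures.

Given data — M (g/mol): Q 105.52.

16070 g

n(D) = 101.5 mol
n(Q) = (3/2) × 101.5 = 152.3 mol
mass = 152.3 × 105.52 = 16070 g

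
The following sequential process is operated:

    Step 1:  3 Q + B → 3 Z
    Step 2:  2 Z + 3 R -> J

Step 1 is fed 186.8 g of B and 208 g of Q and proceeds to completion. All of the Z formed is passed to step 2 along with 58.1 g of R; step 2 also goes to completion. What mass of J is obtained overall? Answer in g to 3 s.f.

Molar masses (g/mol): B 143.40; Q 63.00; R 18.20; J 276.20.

Step 1:
n(B) = 186.8 / 143.40 = 1.303 mol
n(Q) = 208.0 / 63.00 = 3.302 mol
n/ν → B: 1.303, Q: 1.101; Q is limiting.
n(Z) produced = (3/3) × 3.302 = 3.302 mol
Step 2:
n(Z) available = 3.302 mol
n(R) = 58.10 / 18.20 = 3.192 mol
n/ν → Z: 1.651, R: 1.064; R is limiting.
n(J) = (1/3) × 3.192 = 1.064 mol
mass = 1.064 × 276.20 = 293.9 g

294 g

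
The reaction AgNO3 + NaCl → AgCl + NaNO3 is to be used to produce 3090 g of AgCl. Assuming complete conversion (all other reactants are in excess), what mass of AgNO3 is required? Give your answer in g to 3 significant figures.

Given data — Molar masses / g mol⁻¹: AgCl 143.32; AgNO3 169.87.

n(AgCl) = 3090 / 143.32 = 21.56 mol
n(AgNO3) = (1/1) × 21.56 = 21.56 mol
mass = 21.56 × 169.87 = 3662 g

3660 g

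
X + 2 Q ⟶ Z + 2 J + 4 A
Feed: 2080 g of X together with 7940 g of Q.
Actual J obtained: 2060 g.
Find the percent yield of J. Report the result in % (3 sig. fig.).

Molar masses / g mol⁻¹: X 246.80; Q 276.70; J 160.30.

n(X) = 2080 / 246.80 = 8.428 mol
n(Q) = 7940 / 276.70 = 28.70 mol
n/ν for X = 8.428/1 = 8.428
n/ν for Q = 28.70/2 = 14.35
Smallest n/ν is X → limiting reagent.
theoretical n(J) = (2/1) × 8.428 = 16.86 mol → 2703 g
% yield = 2060 / 2703 × 100 = 76.21 %

76.2 %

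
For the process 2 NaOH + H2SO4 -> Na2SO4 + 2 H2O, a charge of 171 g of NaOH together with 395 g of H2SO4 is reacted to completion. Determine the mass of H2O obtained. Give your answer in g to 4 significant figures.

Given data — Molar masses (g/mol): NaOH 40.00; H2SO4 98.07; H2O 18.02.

n(NaOH) = 171.0 / 40.00 = 4.275 mol
n(H2SO4) = 395.0 / 98.07 = 4.028 mol
n/ν → NaOH: 2.138, H2SO4: 4.028; NaOH is limiting.
n(H2O) = (2/2) × 4.275 = 4.275 mol
mass = 4.275 × 18.02 = 77.04 g

77.04 g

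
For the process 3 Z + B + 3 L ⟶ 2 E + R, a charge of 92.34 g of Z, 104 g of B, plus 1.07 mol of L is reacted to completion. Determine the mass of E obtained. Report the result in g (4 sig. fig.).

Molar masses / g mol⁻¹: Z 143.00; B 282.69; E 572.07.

246.3 g

n(Z) = 92.34 / 143.00 = 0.6457 mol
n(B) = 104.0 / 282.69 = 0.3679 mol
n(L) = 1.070 mol
n/ν for Z = 0.6457/3 = 0.2152
n/ν for B = 0.3679/1 = 0.3679
n/ν for L = 1.070/3 = 0.3567
Smallest n/ν is Z → limiting reagent.
n(E) = (2/3) × 0.6457 = 0.4305 mol
mass = 0.4305 × 572.07 = 246.3 g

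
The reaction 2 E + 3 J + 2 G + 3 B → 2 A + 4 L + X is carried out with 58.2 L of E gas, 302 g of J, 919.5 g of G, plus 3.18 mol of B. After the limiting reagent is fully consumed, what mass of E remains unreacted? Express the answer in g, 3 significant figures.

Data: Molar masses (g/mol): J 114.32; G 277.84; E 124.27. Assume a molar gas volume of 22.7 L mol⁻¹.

99.8 g

n(E) = 58.20 / 22.7 = 2.564 mol
n(J) = 302.0 / 114.32 = 2.642 mol
n(G) = 919.5 / 277.84 = 3.309 mol
n(B) = 3.180 mol
n/ν for E = 2.564/2 = 1.282
n/ν for J = 2.642/3 = 0.8807
n/ν for G = 3.309/2 = 1.655
n/ν for B = 3.180/3 = 1.060
Smallest n/ν is J → limiting reagent.
E consumed = (2/3) × 2.642 = 1.761 mol
E remaining = 2.564 − 1.761 = 0.8030 mol
mass = 0.8030 × 124.27 = 99.79 g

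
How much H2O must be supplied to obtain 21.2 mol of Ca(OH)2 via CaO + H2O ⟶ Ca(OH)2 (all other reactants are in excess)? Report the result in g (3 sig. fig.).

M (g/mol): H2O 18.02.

382 g

n(Ca(OH)2) = 21.20 mol
n(H2O) = (1/1) × 21.20 = 21.20 mol
mass = 21.20 × 18.02 = 382.0 g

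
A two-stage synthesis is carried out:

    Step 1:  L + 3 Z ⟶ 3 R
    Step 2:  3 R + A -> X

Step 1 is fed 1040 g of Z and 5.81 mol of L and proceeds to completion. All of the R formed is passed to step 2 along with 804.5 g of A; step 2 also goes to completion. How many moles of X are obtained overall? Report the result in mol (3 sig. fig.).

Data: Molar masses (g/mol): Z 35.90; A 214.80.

Step 1:
n(Z) = 1040 / 35.90 = 28.97 mol
n(L) = 5.810 mol
n/ν → Z: 9.657, L: 5.810; L is limiting.
n(R) produced = (3/1) × 5.810 = 17.43 mol
Step 2:
n(R) available = 17.43 mol
n(A) = 804.5 / 214.80 = 3.745 mol
n/ν → R: 5.810, A: 3.745; A is limiting.
n(X) = (1/1) × 3.745 = 3.745 mol

3.75 mol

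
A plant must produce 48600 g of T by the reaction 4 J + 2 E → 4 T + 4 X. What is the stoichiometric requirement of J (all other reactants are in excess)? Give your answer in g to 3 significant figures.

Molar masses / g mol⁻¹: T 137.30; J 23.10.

8180 g

n(T) = 48600 / 137.30 = 354.0 mol
n(J) = (4/4) × 354.0 = 354.0 mol
mass = 354.0 × 23.10 = 8177 g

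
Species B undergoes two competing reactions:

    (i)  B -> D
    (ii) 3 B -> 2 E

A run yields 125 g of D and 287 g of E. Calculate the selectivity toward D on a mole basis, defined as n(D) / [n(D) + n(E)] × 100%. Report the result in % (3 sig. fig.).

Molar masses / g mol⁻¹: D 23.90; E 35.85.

39.5 %

n(D) = 125 / 23.90 = 5.230 mol
n(E) = 287 / 35.85 = 8.006 mol
selectivity = 5.230/(5.230+8.006) × 100 = 39.51 %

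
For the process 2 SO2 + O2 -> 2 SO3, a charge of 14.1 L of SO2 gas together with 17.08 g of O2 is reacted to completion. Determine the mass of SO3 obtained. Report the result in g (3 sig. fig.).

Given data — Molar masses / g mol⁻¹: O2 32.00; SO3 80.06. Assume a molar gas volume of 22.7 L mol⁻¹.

49.7 g

n(SO2) = 14.10 / 22.7 = 0.6211 mol
n(O2) = 17.08 / 32.00 = 0.5338 mol
n/ν → SO2: 0.3106, O2: 0.5338; SO2 is limiting.
n(SO3) = (2/2) × 0.6211 = 0.6211 mol
mass = 0.6211 × 80.06 = 49.73 g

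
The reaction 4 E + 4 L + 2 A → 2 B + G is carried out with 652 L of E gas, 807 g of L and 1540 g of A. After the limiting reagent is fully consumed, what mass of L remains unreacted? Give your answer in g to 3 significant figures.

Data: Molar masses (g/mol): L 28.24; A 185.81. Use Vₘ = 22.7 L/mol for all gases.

339 g

n(E) = 652.0 / 22.7 = 28.72 mol
n(L) = 807.0 / 28.24 = 28.58 mol
n(A) = 1540 / 185.81 = 8.288 mol
n/ν → E: 7.180, L: 7.145, A: 4.144; A is limiting.
L consumed = (4/2) × 8.288 = 16.58 mol
L remaining = 28.58 − 16.58 = 12.00 mol
mass = 12.00 × 28.24 = 338.9 g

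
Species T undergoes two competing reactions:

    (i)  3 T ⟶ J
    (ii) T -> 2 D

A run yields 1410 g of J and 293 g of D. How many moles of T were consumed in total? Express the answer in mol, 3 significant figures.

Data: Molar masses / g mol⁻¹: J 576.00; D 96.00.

n(J) = 1410 / 576.00 = 2.448 mol
n(D) = 293 / 96.00 = 3.052 mol
n(T) via (i) = (3/1)×2.448 = 7.344 mol
n(T) via (ii) = (1/2)×3.052 = 1.526 mol
total n(T) = 7.344 + 1.526 = 8.870 mol

8.87 mol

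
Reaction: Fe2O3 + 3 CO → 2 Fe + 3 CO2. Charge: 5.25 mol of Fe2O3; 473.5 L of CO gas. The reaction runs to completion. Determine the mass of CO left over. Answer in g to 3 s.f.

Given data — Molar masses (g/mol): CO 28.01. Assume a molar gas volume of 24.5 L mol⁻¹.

n(Fe2O3) = 5.250 mol
n(CO) = 473.5 / 24.5 = 19.33 mol
n/ν → Fe2O3: 5.250, CO: 6.443; Fe2O3 is limiting.
CO consumed = (3/1) × 5.250 = 15.75 mol
CO remaining = 19.33 − 15.75 = 3.580 mol
mass = 3.580 × 28.01 = 100.3 g

100 g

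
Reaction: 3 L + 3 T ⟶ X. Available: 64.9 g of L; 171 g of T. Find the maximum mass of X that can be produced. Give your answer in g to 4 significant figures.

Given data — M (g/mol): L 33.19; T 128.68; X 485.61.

n(L) = 64.90 / 33.19 = 1.955 mol
n(T) = 171.0 / 128.68 = 1.329 mol
n/ν → L: 0.6517, T: 0.4430; T is limiting.
n(X) = (1/3) × 1.329 = 0.4430 mol
mass = 0.4430 × 485.61 = 215.1 g

215.1 g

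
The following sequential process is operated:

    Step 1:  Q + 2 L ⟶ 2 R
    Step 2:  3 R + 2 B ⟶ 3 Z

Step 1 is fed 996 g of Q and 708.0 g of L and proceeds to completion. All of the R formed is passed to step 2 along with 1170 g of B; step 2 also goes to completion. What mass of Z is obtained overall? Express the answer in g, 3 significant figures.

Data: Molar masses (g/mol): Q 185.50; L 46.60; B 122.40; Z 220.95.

2370 g

Step 1:
n(Q) = 996.0 / 185.50 = 5.369 mol
n(L) = 708.0 / 46.60 = 15.19 mol
n/ν for Q = 5.369/1 = 5.369
n/ν for L = 15.19/2 = 7.595
Smallest n/ν is Q → limiting reagent.
n(R) produced = (2/1) × 5.369 = 10.74 mol
Step 2:
n(R) available = 10.74 mol
n(B) = 1170 / 122.40 = 9.559 mol
n/ν for R = 10.74/3 = 3.580
n/ν for B = 9.559/2 = 4.780
Smallest n/ν is R → limiting reagent.
n(Z) = (3/3) × 10.74 = 10.74 mol
mass = 10.74 × 220.95 = 2373 g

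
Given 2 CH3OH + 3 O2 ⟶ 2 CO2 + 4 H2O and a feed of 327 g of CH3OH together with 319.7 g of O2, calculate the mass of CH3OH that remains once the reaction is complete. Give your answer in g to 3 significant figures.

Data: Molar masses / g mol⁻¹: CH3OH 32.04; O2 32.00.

114 g

n(CH3OH) = 327.0 / 32.04 = 10.21 mol
n(O2) = 319.7 / 32.00 = 9.991 mol
n/ν for CH3OH = 10.21/2 = 5.105
n/ν for O2 = 9.991/3 = 3.330
Smallest n/ν is O2 → limiting reagent.
CH3OH consumed = (2/3) × 9.991 = 6.661 mol
CH3OH remaining = 10.21 − 6.661 = 3.549 mol
mass = 3.549 × 32.04 = 113.7 g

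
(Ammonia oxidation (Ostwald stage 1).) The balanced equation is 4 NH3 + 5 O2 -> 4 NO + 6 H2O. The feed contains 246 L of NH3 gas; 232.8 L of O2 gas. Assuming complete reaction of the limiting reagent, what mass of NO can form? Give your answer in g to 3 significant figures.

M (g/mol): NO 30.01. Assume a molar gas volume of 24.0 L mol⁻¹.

n(NH3) = 246.0 / 24.0 = 10.25 mol
n(O2) = 232.8 / 24.0 = 9.700 mol
n/ν for NH3 = 10.25/4 = 2.563
n/ν for O2 = 9.700/5 = 1.940
Smallest n/ν is O2 → limiting reagent.
n(NO) = (4/5) × 9.700 = 7.760 mol
mass = 7.760 × 30.01 = 232.9 g

233 g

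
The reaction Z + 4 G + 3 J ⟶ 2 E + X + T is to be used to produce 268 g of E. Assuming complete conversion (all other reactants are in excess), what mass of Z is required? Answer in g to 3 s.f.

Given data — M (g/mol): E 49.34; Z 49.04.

133 g

n(E) = 268 / 49.34 = 5.432 mol
n(Z) = (1/2) × 5.432 = 2.716 mol
mass = 2.716 × 49.04 = 133.2 g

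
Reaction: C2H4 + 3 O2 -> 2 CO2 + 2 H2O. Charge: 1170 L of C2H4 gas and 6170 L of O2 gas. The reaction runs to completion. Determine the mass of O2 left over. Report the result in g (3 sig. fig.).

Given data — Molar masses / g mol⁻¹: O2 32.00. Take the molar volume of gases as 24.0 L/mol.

n(C2H4) = 1170 / 24.0 = 48.75 mol
n(O2) = 6170 / 24.0 = 257.1 mol
n/ν → C2H4: 48.75, O2: 85.70; C2H4 is limiting.
O2 consumed = (3/1) × 48.75 = 146.3 mol
O2 remaining = 257.1 − 146.3 = 110.8 mol
mass = 110.8 × 32.00 = 3546 g

3550 g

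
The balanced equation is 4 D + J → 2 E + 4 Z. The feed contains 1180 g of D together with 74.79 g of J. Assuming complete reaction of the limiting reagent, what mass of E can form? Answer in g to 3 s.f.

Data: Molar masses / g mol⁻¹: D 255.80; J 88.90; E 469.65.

n(D) = 1180 / 255.80 = 4.613 mol
n(J) = 74.79 / 88.90 = 0.8413 mol
n/ν for D = 4.613/4 = 1.153
n/ν for J = 0.8413/1 = 0.8413
Smallest n/ν is J → limiting reagent.
n(E) = (2/1) × 0.8413 = 1.683 mol
mass = 1.683 × 469.65 = 790.4 g

790 g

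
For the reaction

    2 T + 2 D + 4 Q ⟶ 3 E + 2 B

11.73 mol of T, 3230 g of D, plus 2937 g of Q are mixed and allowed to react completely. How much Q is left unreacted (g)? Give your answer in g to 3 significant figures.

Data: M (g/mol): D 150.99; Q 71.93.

1250 g

n(T) = 11.73 mol
n(D) = 3230 / 150.99 = 21.39 mol
n(Q) = 2937 / 71.93 = 40.83 mol
n/ν for T = 11.73/2 = 5.865
n/ν for D = 21.39/2 = 10.70
n/ν for Q = 40.83/4 = 10.21
Smallest n/ν is T → limiting reagent.
Q consumed = (4/2) × 11.73 = 23.46 mol
Q remaining = 40.83 − 23.46 = 17.37 mol
mass = 17.37 × 71.93 = 1249 g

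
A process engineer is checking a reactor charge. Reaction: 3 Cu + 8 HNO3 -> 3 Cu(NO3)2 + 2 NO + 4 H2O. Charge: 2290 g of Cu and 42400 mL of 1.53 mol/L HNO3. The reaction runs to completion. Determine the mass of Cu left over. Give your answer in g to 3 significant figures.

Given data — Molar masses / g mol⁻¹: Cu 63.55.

744 g

n(Cu) = 2290 / 63.55 = 36.03 mol
n(HNO3) = 1.53 × 42400/1000 = 64.87 mol
n/ν for Cu = 36.03/3 = 12.01
n/ν for HNO3 = 64.87/8 = 8.109
Smallest n/ν is HNO3 → limiting reagent.
Cu consumed = (3/8) × 64.87 = 24.33 mol
Cu remaining = 36.03 − 24.33 = 11.70 mol
mass = 11.70 × 63.55 = 743.5 g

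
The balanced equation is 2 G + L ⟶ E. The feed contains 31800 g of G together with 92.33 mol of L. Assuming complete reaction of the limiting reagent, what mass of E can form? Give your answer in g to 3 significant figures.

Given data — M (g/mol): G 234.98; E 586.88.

39700 g

n(G) = 31800 / 234.98 = 135.3 mol
n(L) = 92.33 mol
n/ν for G = 135.3/2 = 67.65
n/ν for L = 92.33/1 = 92.33
Smallest n/ν is G → limiting reagent.
n(E) = (1/2) × 135.3 = 67.65 mol
mass = 67.65 × 586.88 = 39700 g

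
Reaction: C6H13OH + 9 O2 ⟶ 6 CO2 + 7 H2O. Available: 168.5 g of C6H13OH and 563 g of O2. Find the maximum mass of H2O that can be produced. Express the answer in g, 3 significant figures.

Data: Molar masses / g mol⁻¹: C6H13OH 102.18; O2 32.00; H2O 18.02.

208 g

n(C6H13OH) = 168.5 / 102.18 = 1.649 mol
n(O2) = 563.0 / 32.00 = 17.59 mol
n/ν for C6H13OH = 1.649/1 = 1.649
n/ν for O2 = 17.59/9 = 1.954
Smallest n/ν is C6H13OH → limiting reagent.
n(H2O) = (7/1) × 1.649 = 11.54 mol
mass = 11.54 × 18.02 = 208.0 g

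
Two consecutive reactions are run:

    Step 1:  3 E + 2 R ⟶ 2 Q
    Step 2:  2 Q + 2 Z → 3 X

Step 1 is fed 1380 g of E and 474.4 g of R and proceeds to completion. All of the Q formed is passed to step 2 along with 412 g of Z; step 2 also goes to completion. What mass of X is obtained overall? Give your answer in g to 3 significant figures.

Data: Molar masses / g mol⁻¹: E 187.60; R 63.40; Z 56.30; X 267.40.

Step 1:
n(E) = 1380 / 187.60 = 7.356 mol
n(R) = 474.4 / 63.40 = 7.483 mol
n/ν for E = 7.356/3 = 2.452
n/ν for R = 7.483/2 = 3.742
Smallest n/ν is E → limiting reagent.
n(Q) produced = (2/3) × 7.356 = 4.904 mol
Step 2:
n(Q) available = 4.904 mol
n(Z) = 412.0 / 56.30 = 7.318 mol
n/ν for Q = 4.904/2 = 2.452
n/ν for Z = 7.318/2 = 3.659
Smallest n/ν is Q → limiting reagent.
n(X) = (3/2) × 4.904 = 7.356 mol
mass = 7.356 × 267.40 = 1967 g

1970 g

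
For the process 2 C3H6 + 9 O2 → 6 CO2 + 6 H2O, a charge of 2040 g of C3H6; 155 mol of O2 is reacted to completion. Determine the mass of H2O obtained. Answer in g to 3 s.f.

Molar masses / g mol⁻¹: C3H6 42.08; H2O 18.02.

n(C3H6) = 2040 / 42.08 = 48.48 mol
n(O2) = 155.0 mol
n/ν → C3H6: 24.24, O2: 17.22; O2 is limiting.
n(H2O) = (6/9) × 155.0 = 103.3 mol
mass = 103.3 × 18.02 = 1861 g

1860 g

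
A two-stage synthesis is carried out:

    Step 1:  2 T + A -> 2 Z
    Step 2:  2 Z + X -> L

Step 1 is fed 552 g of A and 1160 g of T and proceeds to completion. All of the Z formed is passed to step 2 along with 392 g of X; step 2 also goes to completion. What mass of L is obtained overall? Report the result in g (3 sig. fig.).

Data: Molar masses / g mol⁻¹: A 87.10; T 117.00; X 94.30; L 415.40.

Step 1:
n(A) = 552.0 / 87.10 = 6.338 mol
n(T) = 1160 / 117.00 = 9.915 mol
n/ν → A: 6.338, T: 4.958; T is limiting.
n(Z) produced = (2/2) × 9.915 = 9.915 mol
Step 2:
n(Z) available = 9.915 mol
n(X) = 392.0 / 94.30 = 4.157 mol
n/ν → Z: 4.958, X: 4.157; X is limiting.
n(L) = (1/1) × 4.157 = 4.157 mol
mass = 4.157 × 415.40 = 1727 g

1730 g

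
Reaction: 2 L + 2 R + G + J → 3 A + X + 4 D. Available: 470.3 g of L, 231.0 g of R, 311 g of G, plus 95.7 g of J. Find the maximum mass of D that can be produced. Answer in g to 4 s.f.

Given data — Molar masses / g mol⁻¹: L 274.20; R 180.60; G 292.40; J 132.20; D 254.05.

n(L) = 470.3 / 274.20 = 1.715 mol
n(R) = 231.0 / 180.60 = 1.279 mol
n(G) = 311.0 / 292.40 = 1.064 mol
n(J) = 95.70 / 132.20 = 0.7239 mol
n/ν for L = 1.715/2 = 0.8575
n/ν for R = 1.279/2 = 0.6395
n/ν for G = 1.064/1 = 1.064
n/ν for J = 0.7239/1 = 0.7239
Smallest n/ν is R → limiting reagent.
n(D) = (4/2) × 1.279 = 2.558 mol
mass = 2.558 × 254.05 = 649.9 g

649.9 g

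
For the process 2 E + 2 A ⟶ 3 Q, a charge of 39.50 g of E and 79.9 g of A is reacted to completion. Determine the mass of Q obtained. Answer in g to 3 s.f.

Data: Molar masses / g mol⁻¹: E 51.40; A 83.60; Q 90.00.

104 g

n(E) = 39.50 / 51.40 = 0.7685 mol
n(A) = 79.90 / 83.60 = 0.9557 mol
n/ν → E: 0.3843, A: 0.4779; E is limiting.
n(Q) = (3/2) × 0.7685 = 1.153 mol
mass = 1.153 × 90.00 = 103.8 g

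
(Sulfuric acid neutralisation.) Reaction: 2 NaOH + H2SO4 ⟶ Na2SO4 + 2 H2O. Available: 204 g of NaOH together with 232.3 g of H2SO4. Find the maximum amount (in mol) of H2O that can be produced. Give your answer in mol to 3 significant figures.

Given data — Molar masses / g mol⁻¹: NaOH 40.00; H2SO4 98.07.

n(NaOH) = 204.0 / 40.00 = 5.100 mol
n(H2SO4) = 232.3 / 98.07 = 2.369 mol
n/ν → NaOH: 2.550, H2SO4: 2.369; H2SO4 is limiting.
n(H2O) = (2/1) × 2.369 = 4.738 mol

4.74 mol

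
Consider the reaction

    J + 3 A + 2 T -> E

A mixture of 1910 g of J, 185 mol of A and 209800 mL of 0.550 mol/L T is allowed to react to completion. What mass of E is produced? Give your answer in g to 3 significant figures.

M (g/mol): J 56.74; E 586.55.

n(J) = 1910 / 56.74 = 33.66 mol
n(A) = 185.0 mol
n(T) = 0.550 × 209800/1000 = 115.4 mol
n/ν for J = 33.66/1 = 33.66
n/ν for A = 185.0/3 = 61.67
n/ν for T = 115.4/2 = 57.70
Smallest n/ν is J → limiting reagent.
n(E) = (1/1) × 33.66 = 33.66 mol
mass = 33.66 × 586.55 = 19740 g

19700 g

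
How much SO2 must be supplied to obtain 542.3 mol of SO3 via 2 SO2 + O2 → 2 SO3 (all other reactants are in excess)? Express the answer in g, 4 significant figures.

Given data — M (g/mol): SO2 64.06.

n(SO3) = 542.3 mol
n(SO2) = (2/2) × 542.3 = 542.3 mol
mass = 542.3 × 64.06 = 34740 g

34740 g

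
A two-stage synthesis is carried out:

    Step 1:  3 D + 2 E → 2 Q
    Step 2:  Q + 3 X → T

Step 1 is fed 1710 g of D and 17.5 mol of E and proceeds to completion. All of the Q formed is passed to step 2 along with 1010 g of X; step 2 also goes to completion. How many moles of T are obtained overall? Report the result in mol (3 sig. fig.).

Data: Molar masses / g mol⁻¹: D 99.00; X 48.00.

7.01 mol

Step 1:
n(D) = 1710 / 99.00 = 17.27 mol
n(E) = 17.50 mol
n/ν for D = 17.27/3 = 5.757
n/ν for E = 17.50/2 = 8.750
Smallest n/ν is D → limiting reagent.
n(Q) produced = (2/3) × 17.27 = 11.51 mol
Step 2:
n(Q) available = 11.51 mol
n(X) = 1010 / 48.00 = 21.04 mol
n/ν for Q = 11.51/1 = 11.51
n/ν for X = 21.04/3 = 7.013
Smallest n/ν is X → limiting reagent.
n(T) = (1/3) × 21.04 = 7.013 mol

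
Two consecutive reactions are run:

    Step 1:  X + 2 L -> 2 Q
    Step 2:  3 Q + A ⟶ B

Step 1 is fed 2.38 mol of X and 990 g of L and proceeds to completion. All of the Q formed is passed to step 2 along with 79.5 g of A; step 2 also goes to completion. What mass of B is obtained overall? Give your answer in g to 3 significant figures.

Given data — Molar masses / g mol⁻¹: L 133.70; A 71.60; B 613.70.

Step 1:
n(X) = 2.380 mol
n(L) = 990.0 / 133.70 = 7.405 mol
n/ν for X = 2.380/1 = 2.380
n/ν for L = 7.405/2 = 3.703
Smallest n/ν is X → limiting reagent.
n(Q) produced = (2/1) × 2.380 = 4.760 mol
Step 2:
n(Q) available = 4.760 mol
n(A) = 79.50 / 71.60 = 1.110 mol
n/ν for Q = 4.760/3 = 1.587
n/ν for A = 1.110/1 = 1.110
Smallest n/ν is A → limiting reagent.
n(B) = (1/1) × 1.110 = 1.110 mol
mass = 1.110 × 613.70 = 681.2 g

681 g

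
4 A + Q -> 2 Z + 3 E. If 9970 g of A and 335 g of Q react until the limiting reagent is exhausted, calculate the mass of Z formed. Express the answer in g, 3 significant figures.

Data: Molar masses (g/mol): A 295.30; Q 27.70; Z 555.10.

n(A) = 9970 / 295.30 = 33.76 mol
n(Q) = 335.0 / 27.70 = 12.09 mol
n/ν → A: 8.440, Q: 12.09; A is limiting.
n(Z) = (2/4) × 33.76 = 16.88 mol
mass = 16.88 × 555.10 = 9370 g

9370 g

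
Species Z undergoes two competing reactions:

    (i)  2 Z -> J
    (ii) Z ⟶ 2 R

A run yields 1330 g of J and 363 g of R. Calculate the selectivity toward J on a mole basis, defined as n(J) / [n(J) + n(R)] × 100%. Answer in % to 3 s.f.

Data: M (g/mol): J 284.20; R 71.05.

47.8 %

n(J) = 1330 / 284.20 = 4.680 mol
n(R) = 363 / 71.05 = 5.109 mol
selectivity = 4.680/(4.680+5.109) × 100 = 47.81 %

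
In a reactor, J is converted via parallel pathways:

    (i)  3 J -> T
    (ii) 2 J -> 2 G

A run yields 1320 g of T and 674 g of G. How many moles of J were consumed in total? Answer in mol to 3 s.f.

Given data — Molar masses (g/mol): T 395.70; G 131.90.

n(T) = 1320 / 395.70 = 3.336 mol
n(G) = 674 / 131.90 = 5.110 mol
n(J) via (i) = (3/1)×3.336 = 10.01 mol
n(J) via (ii) = (2/2)×5.110 = 5.110 mol
total n(J) = 10.01 + 5.110 = 15.12 mol

15.1 mol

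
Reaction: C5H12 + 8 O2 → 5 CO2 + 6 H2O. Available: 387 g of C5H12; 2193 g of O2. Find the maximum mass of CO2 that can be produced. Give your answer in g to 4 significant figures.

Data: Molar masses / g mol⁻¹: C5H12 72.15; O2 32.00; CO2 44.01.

n(C5H12) = 387.0 / 72.15 = 5.364 mol
n(O2) = 2193 / 32.00 = 68.53 mol
n/ν → C5H12: 5.364, O2: 8.566; C5H12 is limiting.
n(CO2) = (5/1) × 5.364 = 26.82 mol
mass = 26.82 × 44.01 = 1180 g

1180 g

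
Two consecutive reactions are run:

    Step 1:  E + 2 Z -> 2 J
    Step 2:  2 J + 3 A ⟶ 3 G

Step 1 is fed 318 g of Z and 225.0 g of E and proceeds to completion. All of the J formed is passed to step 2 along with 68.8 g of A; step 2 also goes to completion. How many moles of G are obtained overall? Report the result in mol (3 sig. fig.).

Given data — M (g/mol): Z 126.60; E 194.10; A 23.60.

Step 1:
n(Z) = 318.0 / 126.60 = 2.512 mol
n(E) = 225.0 / 194.10 = 1.159 mol
n/ν for Z = 2.512/2 = 1.256
n/ν for E = 1.159/1 = 1.159
Smallest n/ν is E → limiting reagent.
n(J) produced = (2/1) × 1.159 = 2.318 mol
Step 2:
n(J) available = 2.318 mol
n(A) = 68.80 / 23.60 = 2.915 mol
n/ν for J = 2.318/2 = 1.159
n/ν for A = 2.915/3 = 0.9717
Smallest n/ν is A → limiting reagent.
n(G) = (3/3) × 2.915 = 2.915 mol

2.92 mol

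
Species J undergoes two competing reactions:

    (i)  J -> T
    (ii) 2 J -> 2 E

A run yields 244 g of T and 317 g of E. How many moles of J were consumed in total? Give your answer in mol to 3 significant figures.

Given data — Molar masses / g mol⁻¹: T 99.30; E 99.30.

n(T) = 244 / 99.30 = 2.457 mol
n(E) = 317 / 99.30 = 3.192 mol
n(J) via (i) = (1/1)×2.457 = 2.457 mol
n(J) via (ii) = (2/2)×3.192 = 3.192 mol
total n(J) = 2.457 + 3.192 = 5.649 mol

5.65 mol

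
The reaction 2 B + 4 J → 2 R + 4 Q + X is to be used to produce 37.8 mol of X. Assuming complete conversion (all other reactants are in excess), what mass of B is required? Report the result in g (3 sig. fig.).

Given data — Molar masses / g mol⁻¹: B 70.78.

5350 g

n(X) = 37.80 mol
n(B) = (2/1) × 37.80 = 75.60 mol
mass = 75.60 × 70.78 = 5351 g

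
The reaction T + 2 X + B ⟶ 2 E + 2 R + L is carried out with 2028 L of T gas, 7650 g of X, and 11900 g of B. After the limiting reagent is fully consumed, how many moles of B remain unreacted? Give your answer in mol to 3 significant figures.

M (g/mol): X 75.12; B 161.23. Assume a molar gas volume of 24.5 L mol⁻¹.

n(T) = 2028 / 24.5 = 82.78 mol
n(X) = 7650 / 75.12 = 101.8 mol
n(B) = 11900 / 161.23 = 73.81 mol
n/ν → T: 82.78, X: 50.90, B: 73.81; X is limiting.
B consumed = (1/2) × 101.8 = 50.90 mol
B remaining = 73.81 − 50.90 = 22.91 mol

22.9 mol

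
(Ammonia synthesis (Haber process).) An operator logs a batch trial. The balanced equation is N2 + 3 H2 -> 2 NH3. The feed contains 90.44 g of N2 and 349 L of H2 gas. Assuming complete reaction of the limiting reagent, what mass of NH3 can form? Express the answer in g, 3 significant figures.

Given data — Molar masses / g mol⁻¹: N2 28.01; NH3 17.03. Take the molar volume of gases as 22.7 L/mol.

n(N2) = 90.44 / 28.01 = 3.229 mol
n(H2) = 349.0 / 22.7 = 15.37 mol
n/ν → N2: 3.229, H2: 5.123; N2 is limiting.
n(NH3) = (2/1) × 3.229 = 6.458 mol
mass = 6.458 × 17.03 = 110.0 g

110 g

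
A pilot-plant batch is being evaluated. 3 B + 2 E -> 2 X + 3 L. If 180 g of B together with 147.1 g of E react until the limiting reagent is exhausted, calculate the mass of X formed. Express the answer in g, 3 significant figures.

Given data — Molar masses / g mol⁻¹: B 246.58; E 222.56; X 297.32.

n(B) = 180.0 / 246.58 = 0.7300 mol
n(E) = 147.1 / 222.56 = 0.6609 mol
n/ν for B = 0.7300/3 = 0.2433
n/ν for E = 0.6609/2 = 0.3305
Smallest n/ν is B → limiting reagent.
n(X) = (2/3) × 0.7300 = 0.4867 mol
mass = 0.4867 × 297.32 = 144.7 g

145 g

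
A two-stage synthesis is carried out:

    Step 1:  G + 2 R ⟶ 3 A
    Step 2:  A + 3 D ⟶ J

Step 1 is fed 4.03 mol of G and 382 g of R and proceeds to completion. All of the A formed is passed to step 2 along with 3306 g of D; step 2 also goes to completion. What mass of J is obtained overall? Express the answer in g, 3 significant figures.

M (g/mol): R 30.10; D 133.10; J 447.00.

3700 g

Step 1:
n(G) = 4.030 mol
n(R) = 382.0 / 30.10 = 12.69 mol
n/ν → G: 4.030, R: 6.345; G is limiting.
n(A) produced = (3/1) × 4.030 = 12.09 mol
Step 2:
n(A) available = 12.09 mol
n(D) = 3306 / 133.10 = 24.84 mol
n/ν → A: 12.09, D: 8.280; D is limiting.
n(J) = (1/3) × 24.84 = 8.280 mol
mass = 8.280 × 447.00 = 3701 g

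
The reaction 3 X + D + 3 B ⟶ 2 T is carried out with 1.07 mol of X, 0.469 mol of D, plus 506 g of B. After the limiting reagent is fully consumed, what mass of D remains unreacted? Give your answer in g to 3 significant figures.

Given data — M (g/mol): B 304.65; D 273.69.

30.7 g

n(X) = 1.070 mol
n(D) = 0.4690 mol
n(B) = 506.0 / 304.65 = 1.661 mol
n/ν for X = 1.070/3 = 0.3567
n/ν for D = 0.4690/1 = 0.4690
n/ν for B = 1.661/3 = 0.5537
Smallest n/ν is X → limiting reagent.
D consumed = (1/3) × 1.070 = 0.3567 mol
D remaining = 0.4690 − 0.3567 = 0.1123 mol
mass = 0.1123 × 273.69 = 30.74 g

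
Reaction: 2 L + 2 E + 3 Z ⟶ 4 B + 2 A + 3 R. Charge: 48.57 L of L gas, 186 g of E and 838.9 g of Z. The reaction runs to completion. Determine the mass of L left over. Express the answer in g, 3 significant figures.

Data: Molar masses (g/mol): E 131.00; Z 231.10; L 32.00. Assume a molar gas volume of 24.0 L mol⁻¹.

19.3 g

n(L) = 48.57 / 24.0 = 2.024 mol
n(E) = 186.0 / 131.00 = 1.420 mol
n(Z) = 838.9 / 231.10 = 3.630 mol
n/ν for L = 2.024/2 = 1.012
n/ν for E = 1.420/2 = 0.7100
n/ν for Z = 3.630/3 = 1.210
Smallest n/ν is E → limiting reagent.
L consumed = (2/2) × 1.420 = 1.420 mol
L remaining = 2.024 − 1.420 = 0.6040 mol
mass = 0.6040 × 32.00 = 19.33 g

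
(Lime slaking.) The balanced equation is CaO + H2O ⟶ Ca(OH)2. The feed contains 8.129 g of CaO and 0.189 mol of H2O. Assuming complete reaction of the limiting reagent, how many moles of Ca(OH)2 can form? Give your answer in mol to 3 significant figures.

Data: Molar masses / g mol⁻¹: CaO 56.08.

0.145 mol

n(CaO) = 8.129 / 56.08 = 0.1450 mol
n(H2O) = 0.1890 mol
n/ν → CaO: 0.1450, H2O: 0.1890; CaO is limiting.
n(Ca(OH)2) = (1/1) × 0.1450 = 0.1450 mol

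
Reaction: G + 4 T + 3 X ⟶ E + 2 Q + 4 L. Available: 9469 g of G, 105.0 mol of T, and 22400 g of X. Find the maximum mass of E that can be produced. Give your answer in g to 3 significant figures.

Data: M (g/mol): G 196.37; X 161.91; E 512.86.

13500 g

n(G) = 9469 / 196.37 = 48.22 mol
n(T) = 105.0 mol
n(X) = 22400 / 161.91 = 138.3 mol
n/ν for G = 48.22/1 = 48.22
n/ν for T = 105.0/4 = 26.25
n/ν for X = 138.3/3 = 46.10
Smallest n/ν is T → limiting reagent.
n(E) = (1/4) × 105.0 = 26.25 mol
mass = 26.25 × 512.86 = 13460 g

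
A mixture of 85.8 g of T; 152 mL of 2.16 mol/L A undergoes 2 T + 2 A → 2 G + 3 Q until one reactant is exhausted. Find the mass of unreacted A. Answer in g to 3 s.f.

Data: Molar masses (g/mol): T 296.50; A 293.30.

11.4 g

n(T) = 85.80 / 296.50 = 0.2894 mol
n(A) = 2.16 × 152.0/1000 = 0.3283 mol
n/ν for T = 0.2894/2 = 0.1447
n/ν for A = 0.3283/2 = 0.1642
Smallest n/ν is T → limiting reagent.
A consumed = (2/2) × 0.2894 = 0.2894 mol
A remaining = 0.3283 − 0.2894 = 0.03890 mol
mass = 0.03890 × 293.30 = 11.41 g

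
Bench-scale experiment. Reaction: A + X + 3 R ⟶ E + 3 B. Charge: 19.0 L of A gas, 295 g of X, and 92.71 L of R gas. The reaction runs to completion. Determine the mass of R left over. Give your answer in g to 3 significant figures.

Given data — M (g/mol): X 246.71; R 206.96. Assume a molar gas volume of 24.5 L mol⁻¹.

302 g

n(A) = 19.00 / 24.5 = 0.7755 mol
n(X) = 295.0 / 246.71 = 1.196 mol
n(R) = 92.71 / 24.5 = 3.784 mol
n/ν for A = 0.7755/1 = 0.7755
n/ν for X = 1.196/1 = 1.196
n/ν for R = 3.784/3 = 1.261
Smallest n/ν is A → limiting reagent.
R consumed = (3/1) × 0.7755 = 2.327 mol
R remaining = 3.784 − 2.327 = 1.457 mol
mass = 1.457 × 206.96 = 301.5 g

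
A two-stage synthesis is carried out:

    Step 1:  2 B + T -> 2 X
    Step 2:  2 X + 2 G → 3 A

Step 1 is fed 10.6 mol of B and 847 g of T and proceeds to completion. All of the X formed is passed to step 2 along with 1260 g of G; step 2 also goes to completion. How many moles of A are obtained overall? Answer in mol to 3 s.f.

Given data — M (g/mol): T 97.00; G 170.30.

Step 1:
n(B) = 10.60 mol
n(T) = 847.0 / 97.00 = 8.732 mol
n/ν → B: 5.300, T: 8.732; B is limiting.
n(X) produced = (2/2) × 10.60 = 10.60 mol
Step 2:
n(X) available = 10.60 mol
n(G) = 1260 / 170.30 = 7.399 mol
n/ν → X: 5.300, G: 3.700; G is limiting.
n(A) = (3/2) × 7.399 = 11.10 mol

11.1 mol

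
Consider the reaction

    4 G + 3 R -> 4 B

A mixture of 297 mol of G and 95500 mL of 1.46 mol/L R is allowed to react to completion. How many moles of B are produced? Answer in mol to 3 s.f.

n(G) = 297.0 mol
n(R) = 1.46 × 95500/1000 = 139.4 mol
n/ν → G: 74.25, R: 46.47; R is limiting.
n(B) = (4/3) × 139.4 = 185.9 mol

186 mol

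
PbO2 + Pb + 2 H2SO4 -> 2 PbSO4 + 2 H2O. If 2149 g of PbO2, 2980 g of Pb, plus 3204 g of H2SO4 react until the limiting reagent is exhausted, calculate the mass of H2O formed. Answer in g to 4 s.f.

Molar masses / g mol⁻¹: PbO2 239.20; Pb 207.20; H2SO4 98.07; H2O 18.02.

323.8 g

n(PbO2) = 2149 / 239.20 = 8.984 mol
n(Pb) = 2980 / 207.20 = 14.38 mol
n(H2SO4) = 3204 / 98.07 = 32.67 mol
n/ν for PbO2 = 8.984/1 = 8.984
n/ν for Pb = 14.38/1 = 14.38
n/ν for H2SO4 = 32.67/2 = 16.34
Smallest n/ν is PbO2 → limiting reagent.
n(H2O) = (2/1) × 8.984 = 17.97 mol
mass = 17.97 × 18.02 = 323.8 g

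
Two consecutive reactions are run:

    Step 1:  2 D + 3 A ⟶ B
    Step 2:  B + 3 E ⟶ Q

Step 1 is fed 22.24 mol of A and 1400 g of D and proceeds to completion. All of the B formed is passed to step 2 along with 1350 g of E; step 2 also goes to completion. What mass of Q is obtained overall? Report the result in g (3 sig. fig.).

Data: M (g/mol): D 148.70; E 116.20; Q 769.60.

Step 1:
n(A) = 22.24 mol
n(D) = 1400 / 148.70 = 9.415 mol
n/ν → A: 7.413, D: 4.708; D is limiting.
n(B) produced = (1/2) × 9.415 = 4.708 mol
Step 2:
n(B) available = 4.708 mol
n(E) = 1350 / 116.20 = 11.62 mol
n/ν → B: 4.708, E: 3.873; E is limiting.
n(Q) = (1/3) × 11.62 = 3.873 mol
mass = 3.873 × 769.60 = 2981 g

2980 g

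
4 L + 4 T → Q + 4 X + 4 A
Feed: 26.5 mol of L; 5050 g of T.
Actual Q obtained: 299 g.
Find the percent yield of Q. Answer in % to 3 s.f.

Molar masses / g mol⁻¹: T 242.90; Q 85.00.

n(L) = 26.50 mol
n(T) = 5050 / 242.90 = 20.79 mol
n/ν for L = 26.50/4 = 6.625
n/ν for T = 20.79/4 = 5.198
Smallest n/ν is T → limiting reagent.
theoretical n(Q) = (1/4) × 20.79 = 5.198 mol → 441.8 g
% yield = 299 / 441.8 × 100 = 67.68 %

67.7 %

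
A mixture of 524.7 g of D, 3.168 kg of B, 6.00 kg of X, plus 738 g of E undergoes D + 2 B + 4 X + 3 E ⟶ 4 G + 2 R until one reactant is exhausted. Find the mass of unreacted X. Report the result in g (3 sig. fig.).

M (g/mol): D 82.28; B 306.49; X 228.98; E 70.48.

n(D) = 524.7 / 82.28 = 6.377 mol
n(B) = 3.168×1000 / 306.49 = 10.34 mol
n(X) = 6.000×1000 / 228.98 = 26.20 mol
n(E) = 738.0 / 70.48 = 10.47 mol
n/ν for D = 6.377/1 = 6.377
n/ν for B = 10.34/2 = 5.170
n/ν for X = 26.20/4 = 6.550
n/ν for E = 10.47/3 = 3.490
Smallest n/ν is E → limiting reagent.
X consumed = (4/3) × 10.47 = 13.96 mol
X remaining = 26.20 − 13.96 = 12.24 mol
mass = 12.24 × 228.98 = 2803 g

2800 g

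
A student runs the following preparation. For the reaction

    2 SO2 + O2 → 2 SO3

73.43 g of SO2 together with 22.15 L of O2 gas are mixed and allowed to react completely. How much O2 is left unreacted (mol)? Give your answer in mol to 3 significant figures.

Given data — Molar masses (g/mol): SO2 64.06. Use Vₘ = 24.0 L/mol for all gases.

0.350 mol

n(SO2) = 73.43 / 64.06 = 1.146 mol
n(O2) = 22.15 / 24.0 = 0.9229 mol
n/ν for SO2 = 1.146/2 = 0.5730
n/ν for O2 = 0.9229/1 = 0.9229
Smallest n/ν is SO2 → limiting reagent.
O2 consumed = (1/2) × 1.146 = 0.5730 mol
O2 remaining = 0.9229 − 0.5730 = 0.3499 mol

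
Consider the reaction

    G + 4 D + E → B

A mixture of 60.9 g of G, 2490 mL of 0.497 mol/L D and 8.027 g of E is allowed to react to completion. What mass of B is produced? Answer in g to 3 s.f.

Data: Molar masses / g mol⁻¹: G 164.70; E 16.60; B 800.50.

n(G) = 60.90 / 164.70 = 0.3698 mol
n(D) = 0.497 × 2490/1000 = 1.238 mol
n(E) = 8.027 / 16.60 = 0.4836 mol
n/ν for G = 0.3698/1 = 0.3698
n/ν for D = 1.238/4 = 0.3095
n/ν for E = 0.4836/1 = 0.4836
Smallest n/ν is D → limiting reagent.
n(B) = (1/4) × 1.238 = 0.3095 mol
mass = 0.3095 × 800.50 = 247.8 g

248 g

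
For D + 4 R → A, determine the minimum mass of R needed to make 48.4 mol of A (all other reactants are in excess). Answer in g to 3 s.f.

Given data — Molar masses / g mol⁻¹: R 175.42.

n(A) = 48.40 mol
n(R) = (4/1) × 48.40 = 193.6 mol
mass = 193.6 × 175.42 = 33960 g

34000 g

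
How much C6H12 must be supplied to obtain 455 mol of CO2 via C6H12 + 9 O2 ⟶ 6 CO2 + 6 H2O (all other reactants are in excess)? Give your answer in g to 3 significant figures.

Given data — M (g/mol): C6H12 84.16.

n(CO2) = 455.0 mol
n(C6H12) = (1/6) × 455.0 = 75.83 mol
mass = 75.83 × 84.16 = 6382 g

6380 g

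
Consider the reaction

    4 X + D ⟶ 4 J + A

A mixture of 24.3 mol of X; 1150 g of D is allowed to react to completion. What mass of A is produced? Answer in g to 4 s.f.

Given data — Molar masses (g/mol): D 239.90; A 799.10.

3831 g

n(X) = 24.30 mol
n(D) = 1150 / 239.90 = 4.794 mol
n/ν → X: 6.075, D: 4.794; D is limiting.
n(A) = (1/1) × 4.794 = 4.794 mol
mass = 4.794 × 799.10 = 3831 g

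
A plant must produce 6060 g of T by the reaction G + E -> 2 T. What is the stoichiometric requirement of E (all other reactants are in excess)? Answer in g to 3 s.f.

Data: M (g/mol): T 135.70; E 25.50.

569 g

n(T) = 6060 / 135.70 = 44.66 mol
n(E) = (1/2) × 44.66 = 22.33 mol
mass = 22.33 × 25.50 = 569.4 g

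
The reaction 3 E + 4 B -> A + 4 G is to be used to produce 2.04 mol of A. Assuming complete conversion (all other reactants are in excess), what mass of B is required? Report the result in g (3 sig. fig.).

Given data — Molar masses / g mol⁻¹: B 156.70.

1280 g

n(A) = 2.040 mol
n(B) = (4/1) × 2.040 = 8.160 mol
mass = 8.160 × 156.70 = 1279 g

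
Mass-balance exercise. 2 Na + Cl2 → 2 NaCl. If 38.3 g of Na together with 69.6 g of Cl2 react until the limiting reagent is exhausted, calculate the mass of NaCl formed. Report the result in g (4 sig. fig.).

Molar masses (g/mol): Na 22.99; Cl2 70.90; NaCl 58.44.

n(Na) = 38.30 / 22.99 = 1.666 mol
n(Cl2) = 69.60 / 70.90 = 0.9817 mol
n/ν for Na = 1.666/2 = 0.8330
n/ν for Cl2 = 0.9817/1 = 0.9817
Smallest n/ν is Na → limiting reagent.
n(NaCl) = (2/2) × 1.666 = 1.666 mol
mass = 1.666 × 58.44 = 97.36 g

97.36 g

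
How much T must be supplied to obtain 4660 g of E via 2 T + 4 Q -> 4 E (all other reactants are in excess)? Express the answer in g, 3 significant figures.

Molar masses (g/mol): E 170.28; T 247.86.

3390 g

n(E) = 4660 / 170.28 = 27.37 mol
n(T) = (2/4) × 27.37 = 13.69 mol
mass = 13.69 × 247.86 = 3393 g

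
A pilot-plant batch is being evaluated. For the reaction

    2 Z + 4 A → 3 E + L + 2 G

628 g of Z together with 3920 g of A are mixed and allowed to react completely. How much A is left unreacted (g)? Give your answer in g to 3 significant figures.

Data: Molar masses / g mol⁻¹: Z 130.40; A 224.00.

n(Z) = 628.0 / 130.40 = 4.816 mol
n(A) = 3920 / 224.00 = 17.50 mol
n/ν for Z = 4.816/2 = 2.408
n/ν for A = 17.50/4 = 4.375
Smallest n/ν is Z → limiting reagent.
A consumed = (4/2) × 4.816 = 9.632 mol
A remaining = 17.50 − 9.632 = 7.868 mol
mass = 7.868 × 224.00 = 1762 g

1760 g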